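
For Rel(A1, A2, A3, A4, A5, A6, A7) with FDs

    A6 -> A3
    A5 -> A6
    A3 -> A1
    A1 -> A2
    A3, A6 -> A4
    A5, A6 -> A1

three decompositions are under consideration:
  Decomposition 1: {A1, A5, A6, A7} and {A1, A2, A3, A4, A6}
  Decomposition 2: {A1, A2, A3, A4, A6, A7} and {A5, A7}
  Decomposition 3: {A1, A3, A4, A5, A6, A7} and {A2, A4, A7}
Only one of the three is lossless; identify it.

Decomposition 1: common = {A1, A6}, closure = {A1, A2, A3, A4, A6} → lossless.
Decomposition 2: common = {A7}, closure = {A7} → lossy.
Decomposition 3: common = {A4, A7}, closure = {A4, A7} → lossy.

Decomposition 1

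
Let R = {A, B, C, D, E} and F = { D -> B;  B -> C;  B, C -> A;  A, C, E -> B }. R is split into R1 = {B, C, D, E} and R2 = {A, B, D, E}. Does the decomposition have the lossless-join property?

Yes

Common attributes: R1 ∩ R2 = {B, D, E}.
Closure of {B, D, E}: B → C applies, adding C; B, C → A applies, adding A. So (B, D, E)⁺ = {A, B, C, D, E}.
This closure contains every attribute of R1, so R1 ∩ R2 → R1. The join is lossless.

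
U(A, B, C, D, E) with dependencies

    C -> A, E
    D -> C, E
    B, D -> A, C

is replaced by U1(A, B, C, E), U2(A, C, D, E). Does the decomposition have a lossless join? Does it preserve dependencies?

lossy but dependency-preserving

Lossless test: (A, C, E)⁺ = {A, C, E}, which is a superkey of neither fragment — lossy.
Dependency preservation: B, D → A, C is not contained in any single fragment, but the restricted closure of its left-hand side across the fragments still reaches the right-hand side; the remaining FDs each lie inside some fragment. All dependencies are preserved.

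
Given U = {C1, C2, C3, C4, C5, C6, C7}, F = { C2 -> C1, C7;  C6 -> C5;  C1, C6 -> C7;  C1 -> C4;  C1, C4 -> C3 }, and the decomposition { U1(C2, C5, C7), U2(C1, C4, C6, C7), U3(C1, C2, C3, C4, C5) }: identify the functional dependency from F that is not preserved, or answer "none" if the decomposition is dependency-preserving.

C6 -> C5

Check C6 → C5: no single fragment contains all of {C5, C6}, and the restricted closure of {C6} across the fragments never reaches {C5}.
C2 → C1, C7 is preserved.
C1, C6 → C7 is preserved.
C1 → C4 is preserved.
C1, C4 → C3 is preserved.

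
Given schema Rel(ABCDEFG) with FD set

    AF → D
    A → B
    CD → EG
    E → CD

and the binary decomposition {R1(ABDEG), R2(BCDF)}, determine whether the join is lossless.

No

Common attributes: R1 ∩ R2 = {BD}.
No dependency enlarges {BD}, so (BD)⁺ = {BD}.
The closure contains neither all of R1 = {ABDEG} nor all of R2 = {BCDF}, so the common attributes are not a superkey of either fragment. The join is lossy.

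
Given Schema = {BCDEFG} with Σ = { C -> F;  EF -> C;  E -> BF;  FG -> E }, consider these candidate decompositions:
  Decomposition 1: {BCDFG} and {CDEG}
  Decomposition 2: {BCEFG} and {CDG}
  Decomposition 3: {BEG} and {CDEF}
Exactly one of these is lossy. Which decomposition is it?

Decomposition 3

Decomposition 1: common = {CDG}, closure = {BCDEFG} → lossless.
Decomposition 2: common = {CG}, closure = {BCEFG} → lossless.
Decomposition 3: common = {E}, closure = {BCEF} → lossy.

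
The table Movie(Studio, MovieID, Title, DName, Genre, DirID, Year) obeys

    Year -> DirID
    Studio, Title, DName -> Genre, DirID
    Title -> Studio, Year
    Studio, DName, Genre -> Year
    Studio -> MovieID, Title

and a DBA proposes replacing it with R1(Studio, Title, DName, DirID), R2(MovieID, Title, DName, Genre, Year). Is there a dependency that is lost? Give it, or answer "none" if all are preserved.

Year -> DirID

Check Year → DirID: no single fragment contains all of {DirID, Year}, and the restricted closure of {Year} across the fragments never reaches {DirID}.
Studio, Title, DName → Genre, DirID is preserved.
Title → Studio, Year is preserved.
Studio, DName, Genre → Year is preserved.
Studio → MovieID, Title is preserved.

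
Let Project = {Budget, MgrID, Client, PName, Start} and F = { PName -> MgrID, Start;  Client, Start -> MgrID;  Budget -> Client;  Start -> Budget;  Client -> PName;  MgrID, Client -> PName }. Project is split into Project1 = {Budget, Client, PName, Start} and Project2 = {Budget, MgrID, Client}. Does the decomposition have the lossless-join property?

Common attributes: Project1 ∩ Project2 = {Budget, Client}.
Closure of {Budget, Client}: Client → PName applies, adding PName; PName → MgrID, Start applies, adding MgrID, Start. So (Budget, Client)⁺ = {Budget, MgrID, Client, PName, Start}.
This closure contains every attribute of Project1, so Project1 ∩ Project2 → Project1. The join is lossless.

Yes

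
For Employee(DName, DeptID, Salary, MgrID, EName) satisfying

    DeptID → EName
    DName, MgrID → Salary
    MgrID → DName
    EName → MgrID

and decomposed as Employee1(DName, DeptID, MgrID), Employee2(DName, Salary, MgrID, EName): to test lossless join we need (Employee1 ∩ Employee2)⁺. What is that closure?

DName, Salary, MgrID

Employee1 ∩ Employee2 = {DName, MgrID}.
DName, MgrID → Salary applies, adding Salary
Closure: {DName, Salary, MgrID}.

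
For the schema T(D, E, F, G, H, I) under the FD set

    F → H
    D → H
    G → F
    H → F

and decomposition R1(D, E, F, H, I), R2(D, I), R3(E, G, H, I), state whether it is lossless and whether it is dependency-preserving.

lossy but dependency-preserving

Lossless test (chase): Rows 1 and 2 agree on D; apply D→H and equate their H entries. Rows 1 and 2 agree on H; apply H→F and equate their F entries. Rows 1 and 3 agree on H; apply H→F and equate their F entries. No row becomes fully distinguished — the join is lossy.
Dependency preservation: G → F is not contained in any single fragment, but the restricted closure of its left-hand side across the fragments still reaches the right-hand side; the remaining FDs each lie inside some fragment. All dependencies are preserved.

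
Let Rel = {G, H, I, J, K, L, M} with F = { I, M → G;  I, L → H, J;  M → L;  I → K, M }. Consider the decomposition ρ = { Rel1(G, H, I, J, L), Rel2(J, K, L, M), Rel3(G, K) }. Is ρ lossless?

No

Chase test. Columns are G, H, I, J, K, L, M; row i has aⱼ where attribute j ∈ Reli, else bᵢⱼ.
Initial tableau (one row per fragment):
  row 1: a1 a2 a3 a4 b15 a6 b17
  row 2: b21 b22 b23 a4 a5 a6 a7
  row 3: a1 b32 b33 b34 a5 b36 b37
No row becomes fully distinguished — the join is lossy.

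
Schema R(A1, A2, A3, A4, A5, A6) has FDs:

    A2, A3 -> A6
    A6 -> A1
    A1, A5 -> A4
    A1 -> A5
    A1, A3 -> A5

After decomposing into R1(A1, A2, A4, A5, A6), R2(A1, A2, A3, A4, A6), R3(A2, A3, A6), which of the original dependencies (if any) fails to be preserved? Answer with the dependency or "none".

none

A2, A3 → A6 lies within R2.
A6 → A1 lies within R1.
A1, A5 → A4 lies within R1.
A1 → A5 lies within R1.
A1, A3 → A5: restricted closure across fragments reaches A5.
Every dependency is enforceable on the fragments, so the decomposition is dependency-preserving.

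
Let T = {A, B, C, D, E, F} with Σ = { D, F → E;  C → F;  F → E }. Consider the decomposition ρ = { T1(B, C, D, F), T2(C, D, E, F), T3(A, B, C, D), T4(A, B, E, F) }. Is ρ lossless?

Yes

Chase test. Columns are A, B, C, D, E, F; row i has aⱼ where attribute j ∈ Ti, else bᵢⱼ.
Initial tableau (one row per fragment):
  row 1: b11 a2 a3 a4 b15 a6
  row 2: b21 b22 a3 a4 a5 a6
  row 3: a1 a2 a3 a4 b35 b36
  row 4: a1 a2 b43 b44 a5 a6
Rows 1 and 2 agree on D, F; apply D, F→E and equate their E entries.
Rows 1 and 3 agree on C; apply C→F and equate their F entries.
Rows 1 and 3 agree on F; apply F→E and equate their E entries.
Row 3 is now all distinguished symbols — the join is lossless.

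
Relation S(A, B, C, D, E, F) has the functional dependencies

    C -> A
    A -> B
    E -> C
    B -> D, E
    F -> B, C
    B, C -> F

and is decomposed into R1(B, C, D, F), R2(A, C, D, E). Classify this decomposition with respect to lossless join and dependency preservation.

Lossless test: (C, D)⁺ = {A, B, C, D, E, F}, which contains all of one fragment — lossless.
Dependency preservation: A → B; B → D, E are not contained in any single fragment, but the restricted closure of each left-hand side across the fragments still reaches the right-hand side; the remaining FDs each lie inside some fragment. All dependencies are preserved.

lossless and dependency-preserving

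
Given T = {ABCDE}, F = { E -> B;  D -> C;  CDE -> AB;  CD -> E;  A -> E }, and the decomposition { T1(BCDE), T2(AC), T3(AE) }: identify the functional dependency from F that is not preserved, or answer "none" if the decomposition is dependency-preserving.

CDE -> AB

Check CDE → AB: no single fragment contains all of {ABCDE}, and the restricted closure of {CDE} across the fragments never reaches {AB}.
E → B is preserved.
D → C is preserved.
CD → E is preserved.
A → E is preserved.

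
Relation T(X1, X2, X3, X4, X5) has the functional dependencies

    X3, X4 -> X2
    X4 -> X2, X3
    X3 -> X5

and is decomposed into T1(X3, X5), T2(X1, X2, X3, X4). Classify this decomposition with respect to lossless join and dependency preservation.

lossless and dependency-preserving

Lossless test: (X3)⁺ = {X3, X5}, which contains all of one fragment — lossless.
Dependency preservation: every FD's attributes lie within a single fragment, so each can be enforced locally — preserved.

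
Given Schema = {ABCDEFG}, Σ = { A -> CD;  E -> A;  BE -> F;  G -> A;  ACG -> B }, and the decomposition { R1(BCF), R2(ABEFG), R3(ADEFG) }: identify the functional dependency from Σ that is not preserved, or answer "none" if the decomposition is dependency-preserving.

Check A → CD: no single fragment contains all of {ACD}, and the restricted closure of {A} across the fragments never reaches {CD}.
E → A is preserved.
BE → F is preserved.
G → A is preserved.
ACG → B is preserved.

A -> CD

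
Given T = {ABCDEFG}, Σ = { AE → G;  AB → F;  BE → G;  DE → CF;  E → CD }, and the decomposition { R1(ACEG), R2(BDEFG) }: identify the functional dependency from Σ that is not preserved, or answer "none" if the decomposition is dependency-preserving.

Check AB → F: no single fragment contains all of {ABF}, and the restricted closure of {AB} across the fragments never reaches {F}.
AE → G is preserved.
BE → G is preserved.
DE → CF is preserved.
E → CD is preserved.

AB → F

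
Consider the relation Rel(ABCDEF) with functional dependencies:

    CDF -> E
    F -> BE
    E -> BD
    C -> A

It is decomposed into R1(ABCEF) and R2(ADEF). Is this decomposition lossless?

Common attributes: R1 ∩ R2 = {AEF}.
Closure of {AEF}: F → BE applies, adding B; E → BD applies, adding D. So (AEF)⁺ = {ABDEF}.
This closure contains every attribute of R2, so R1 ∩ R2 → R2. The join is lossless.

Yes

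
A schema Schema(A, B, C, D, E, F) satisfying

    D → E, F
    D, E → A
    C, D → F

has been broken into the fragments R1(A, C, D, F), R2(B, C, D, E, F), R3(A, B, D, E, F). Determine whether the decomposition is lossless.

Chase test. Columns are A, B, C, D, E, F; row i has aⱼ where attribute j ∈ Ri, else bᵢⱼ.
Initial tableau (one row per fragment):
  row 1: a1 b12 a3 a4 b15 a6
  row 2: b21 a2 a3 a4 a5 a6
  row 3: a1 a2 b33 a4 a5 a6
Rows 1 and 2 agree on D; apply D→E, F and equate their E, F entries.
Rows 1 and 2 agree on D, E; apply D, E→A and equate their A entries.
Row 2 is now all distinguished symbols — the join is lossless.

Yes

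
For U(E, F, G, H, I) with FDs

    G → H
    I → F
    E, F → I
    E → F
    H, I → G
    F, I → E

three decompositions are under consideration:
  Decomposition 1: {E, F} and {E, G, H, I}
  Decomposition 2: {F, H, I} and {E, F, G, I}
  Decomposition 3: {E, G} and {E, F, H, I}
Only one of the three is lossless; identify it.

Decomposition 1

Decomposition 1: common = {E}, closure = {E, F, I} → lossless.
Decomposition 2: common = {F, I}, closure = {E, F, I} → lossy.
Decomposition 3: common = {E}, closure = {E, F, I} → lossy.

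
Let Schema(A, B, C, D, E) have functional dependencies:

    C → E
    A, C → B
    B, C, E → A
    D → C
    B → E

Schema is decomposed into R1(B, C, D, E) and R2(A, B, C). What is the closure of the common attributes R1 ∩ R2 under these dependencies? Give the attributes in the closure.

A, B, C, E

R1 ∩ R2 = {B, C}.
C → E applies, adding E
B, C, E → A applies, adding A
Closure: {A, B, C, E}.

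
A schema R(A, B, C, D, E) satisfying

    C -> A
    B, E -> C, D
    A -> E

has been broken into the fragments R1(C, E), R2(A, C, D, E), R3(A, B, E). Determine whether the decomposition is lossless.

Chase test. Columns are A, B, C, D, E; row i has aⱼ where attribute j ∈ Ri, else bᵢⱼ.
Initial tableau (one row per fragment):
  row 1: b11 b12 a3 b14 a5
  row 2: a1 b22 a3 a4 a5
  row 3: a1 a2 b33 b34 a5
Rows 1 and 2 agree on C; apply C→A and equate their A entries.
No row becomes fully distinguished — the join is lossy.

No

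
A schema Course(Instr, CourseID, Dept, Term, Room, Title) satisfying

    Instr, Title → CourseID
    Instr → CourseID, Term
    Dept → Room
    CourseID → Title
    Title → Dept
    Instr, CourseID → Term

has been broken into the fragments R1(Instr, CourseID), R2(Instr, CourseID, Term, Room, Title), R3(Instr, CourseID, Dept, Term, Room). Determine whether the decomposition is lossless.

Chase test. Columns are Instr, CourseID, Dept, Term, Room, Title; row i has aⱼ where attribute j ∈ Ri, else bᵢⱼ.
Initial tableau (one row per fragment):
  row 1: a1 a2 b13 b14 b15 b16
  row 2: a1 a2 b23 a4 a5 a6
  row 3: a1 a2 a3 a4 a5 b36
Rows 1 and 2 agree on Instr; apply Instr→CourseID, Term and equate their CourseID, Term entries.
Rows 1 and 2 agree on CourseID; apply CourseID→Title and equate their Title entries.
Rows 1 and 3 agree on CourseID; apply CourseID→Title and equate their Title entries.
Rows 1 and 2 agree on Title; apply Title→Dept and equate their Dept entries.
Rows 1 and 3 agree on Title; apply Title→Dept and equate their Dept entries.
Rows 1 and 2 agree on Dept; apply Dept→Room and equate their Room entries.
Row 1 is now all distinguished symbols — the join is lossless.

Yes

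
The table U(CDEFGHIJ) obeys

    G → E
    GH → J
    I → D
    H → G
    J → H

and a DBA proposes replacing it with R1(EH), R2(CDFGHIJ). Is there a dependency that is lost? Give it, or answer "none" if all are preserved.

G → E

Check G → E: no single fragment contains all of {EG}, and the restricted closure of {G} across the fragments never reaches {E}.
GH → J is preserved.
I → D is preserved.
H → G is preserved.
J → H is preserved.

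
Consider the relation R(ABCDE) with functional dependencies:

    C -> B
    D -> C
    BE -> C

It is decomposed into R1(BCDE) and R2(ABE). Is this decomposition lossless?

No

Common attributes: R1 ∩ R2 = {BE}.
Closure of {BE}: BE → C applies, adding C. So (BE)⁺ = {BCE}.
The closure contains neither all of R1 = {BCDE} nor all of R2 = {ABE}, so the common attributes are not a superkey of either fragment. The join is lossy.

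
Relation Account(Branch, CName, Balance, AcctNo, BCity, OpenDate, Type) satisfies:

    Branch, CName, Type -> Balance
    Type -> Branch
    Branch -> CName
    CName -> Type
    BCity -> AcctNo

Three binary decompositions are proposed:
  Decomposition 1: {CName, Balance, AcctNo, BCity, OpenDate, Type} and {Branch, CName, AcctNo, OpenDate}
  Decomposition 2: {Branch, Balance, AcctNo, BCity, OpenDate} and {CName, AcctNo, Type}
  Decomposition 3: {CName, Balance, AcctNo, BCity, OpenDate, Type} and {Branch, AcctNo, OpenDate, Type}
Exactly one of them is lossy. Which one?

Decomposition 2

Decomposition 1: common = {CName, AcctNo, OpenDate}, closure = {Branch, CName, Balance, AcctNo, OpenDate, Type} → lossless.
Decomposition 2: common = {AcctNo}, closure = {AcctNo} → lossy.
Decomposition 3: common = {AcctNo, OpenDate, Type}, closure = {Branch, CName, Balance, AcctNo, OpenDate, Type} → lossless.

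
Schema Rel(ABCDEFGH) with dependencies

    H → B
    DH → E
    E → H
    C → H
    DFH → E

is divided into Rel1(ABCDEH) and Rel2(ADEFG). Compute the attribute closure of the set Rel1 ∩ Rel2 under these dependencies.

Rel1 ∩ Rel2 = {ADE}.
E → H applies, adding H
H → B applies, adding B
Closure: {ABDEH}.

ABDEH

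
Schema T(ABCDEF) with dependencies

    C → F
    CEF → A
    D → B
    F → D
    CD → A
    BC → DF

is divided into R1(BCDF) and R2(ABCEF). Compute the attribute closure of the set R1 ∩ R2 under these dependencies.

R1 ∩ R2 = {BCF}.
F → D applies, adding D
CD → A applies, adding A
Closure: {ABCDF}.

ABCDF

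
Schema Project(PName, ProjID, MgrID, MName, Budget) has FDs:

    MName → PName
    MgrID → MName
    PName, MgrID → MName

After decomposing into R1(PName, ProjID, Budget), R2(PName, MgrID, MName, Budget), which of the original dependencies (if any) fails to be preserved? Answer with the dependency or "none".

none

MName → PName lies within R2.
MgrID → MName lies within R2.
PName, MgrID → MName lies within R2.
Every dependency is enforceable on the fragments, so the decomposition is dependency-preserving.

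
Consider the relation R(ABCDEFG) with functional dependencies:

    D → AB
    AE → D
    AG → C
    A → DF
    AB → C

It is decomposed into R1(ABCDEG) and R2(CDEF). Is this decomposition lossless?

Common attributes: R1 ∩ R2 = {CDE}.
Closure of {CDE}: D → AB applies, adding AB; A → DF applies, adding F. So (CDE)⁺ = {ABCDEF}.
This closure contains every attribute of R2, so R1 ∩ R2 → R2. The join is lossless.

Yes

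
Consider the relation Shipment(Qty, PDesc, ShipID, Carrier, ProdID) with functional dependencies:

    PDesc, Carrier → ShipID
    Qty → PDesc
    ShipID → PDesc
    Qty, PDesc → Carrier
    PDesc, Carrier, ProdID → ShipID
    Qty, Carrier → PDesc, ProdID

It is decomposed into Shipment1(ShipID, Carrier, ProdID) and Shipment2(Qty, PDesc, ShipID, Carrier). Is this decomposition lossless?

Common attributes: Shipment1 ∩ Shipment2 = {ShipID, Carrier}.
Closure of {ShipID, Carrier}: ShipID → PDesc applies, adding PDesc. So (ShipID, Carrier)⁺ = {PDesc, ShipID, Carrier}.
The closure contains neither all of Shipment1 = {ShipID, Carrier, ProdID} nor all of Shipment2 = {Qty, PDesc, ShipID, Carrier}, so the common attributes are not a superkey of either fragment. The join is lossy.

No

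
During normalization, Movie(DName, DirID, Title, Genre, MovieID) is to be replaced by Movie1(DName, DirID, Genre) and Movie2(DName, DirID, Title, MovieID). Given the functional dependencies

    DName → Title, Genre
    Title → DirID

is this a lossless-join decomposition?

Yes

Common attributes: Movie1 ∩ Movie2 = {DName, DirID}.
Closure of {DName, DirID}: DName → Title, Genre applies, adding Title, Genre. So (DName, DirID)⁺ = {DName, DirID, Title, Genre}.
This closure contains every attribute of Movie1, so Movie1 ∩ Movie2 → Movie1. The join is lossless.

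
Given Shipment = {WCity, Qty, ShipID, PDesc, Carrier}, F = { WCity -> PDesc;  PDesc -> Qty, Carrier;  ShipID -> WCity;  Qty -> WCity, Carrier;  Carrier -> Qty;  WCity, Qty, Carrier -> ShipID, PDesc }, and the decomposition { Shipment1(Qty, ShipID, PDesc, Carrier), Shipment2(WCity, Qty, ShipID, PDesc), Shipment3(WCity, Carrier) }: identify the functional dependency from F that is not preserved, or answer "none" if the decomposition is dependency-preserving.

WCity → PDesc lies within Shipment2.
PDesc → Qty, Carrier lies within Shipment1.
ShipID → WCity lies within Shipment2.
Qty → WCity, Carrier: restricted closure across fragments reaches WCity, Carrier.
Carrier → Qty lies within Shipment1.
WCity, Qty, Carrier → ShipID, PDesc: restricted closure across fragments reaches ShipID, PDesc.
Every dependency is enforceable on the fragments, so the decomposition is dependency-preserving.

none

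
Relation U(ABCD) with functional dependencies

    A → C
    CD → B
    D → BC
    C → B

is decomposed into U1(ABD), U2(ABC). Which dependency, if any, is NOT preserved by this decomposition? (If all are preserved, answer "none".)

D → BC

Check D → BC: no single fragment contains all of {BCD}, and the restricted closure of {D} across the fragments never reaches {BC}.
A → C is preserved.
CD → B is preserved.
C → B is preserved.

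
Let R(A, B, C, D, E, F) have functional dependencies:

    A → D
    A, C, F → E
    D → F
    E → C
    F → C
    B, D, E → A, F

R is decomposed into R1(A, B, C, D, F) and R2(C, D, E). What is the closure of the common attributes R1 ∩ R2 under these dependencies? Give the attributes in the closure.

R1 ∩ R2 = {C, D}.
D → F applies, adding F
Closure: {C, D, F}.

C, D, F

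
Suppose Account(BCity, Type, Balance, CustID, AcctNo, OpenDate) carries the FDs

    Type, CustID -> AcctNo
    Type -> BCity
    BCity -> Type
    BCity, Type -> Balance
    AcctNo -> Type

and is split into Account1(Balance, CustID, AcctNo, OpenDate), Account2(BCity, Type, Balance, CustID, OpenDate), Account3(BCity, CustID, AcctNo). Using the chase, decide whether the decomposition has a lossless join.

Yes

Chase test. Columns are BCity, Type, Balance, CustID, AcctNo, OpenDate; row i has aⱼ where attribute j ∈ Accounti, else bᵢⱼ.
Initial tableau (one row per fragment):
  row 1: b11 b12 a3 a4 a5 a6
  row 2: a1 a2 a3 a4 b25 a6
  row 3: a1 b32 b33 a4 a5 b36
Rows 2 and 3 agree on BCity; apply BCity→Type and equate their Type entries.
Rows 2 and 3 agree on BCity, Type; apply BCity, Type→Balance and equate their Balance entries.
Rows 1 and 3 agree on AcctNo; apply AcctNo→Type and equate their Type entries.
Rows 1 and 2 agree on Type, CustID; apply Type, CustID→AcctNo and equate their AcctNo entries.
Rows 1 and 2 agree on Type; apply Type→BCity and equate their BCity entries.
Row 1 is now all distinguished symbols — the join is lossless.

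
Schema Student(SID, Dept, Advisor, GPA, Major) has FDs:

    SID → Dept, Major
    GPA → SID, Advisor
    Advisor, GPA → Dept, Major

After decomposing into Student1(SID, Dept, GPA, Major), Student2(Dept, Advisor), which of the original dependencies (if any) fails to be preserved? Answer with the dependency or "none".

GPA → SID, Advisor

Check GPA → SID, Advisor: no single fragment contains all of {SID, Advisor, GPA}, and the restricted closure of {GPA} across the fragments never reaches {SID, Advisor}.
SID → Dept, Major is preserved.
Advisor, GPA → Dept, Major is preserved.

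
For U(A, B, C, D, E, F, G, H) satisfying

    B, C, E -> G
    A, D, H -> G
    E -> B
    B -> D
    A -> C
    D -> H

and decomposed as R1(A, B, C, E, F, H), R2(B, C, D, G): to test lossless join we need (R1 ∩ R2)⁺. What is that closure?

R1 ∩ R2 = {B, C}.
B → D applies, adding D
D → H applies, adding H
Closure: {B, C, D, H}.

B, C, D, H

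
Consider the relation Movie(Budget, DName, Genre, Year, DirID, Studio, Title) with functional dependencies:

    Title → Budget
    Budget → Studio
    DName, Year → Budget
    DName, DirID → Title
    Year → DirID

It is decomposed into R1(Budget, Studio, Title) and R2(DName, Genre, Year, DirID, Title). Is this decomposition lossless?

Common attributes: R1 ∩ R2 = {Title}.
Closure of {Title}: Title → Budget applies, adding Budget; Budget → Studio applies, adding Studio. So (Title)⁺ = {Budget, Studio, Title}.
This closure contains every attribute of R1, so R1 ∩ R2 → R1. The join is lossless.

Yes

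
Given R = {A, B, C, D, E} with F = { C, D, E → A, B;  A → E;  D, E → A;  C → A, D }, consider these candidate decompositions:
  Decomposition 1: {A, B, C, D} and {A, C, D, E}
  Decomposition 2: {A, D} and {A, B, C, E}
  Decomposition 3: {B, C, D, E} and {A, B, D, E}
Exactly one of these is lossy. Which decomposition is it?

Decomposition 1: common = {A, C, D}, closure = {A, B, C, D, E} → lossless.
Decomposition 2: common = {A}, closure = {A, E} → lossy.
Decomposition 3: common = {B, D, E}, closure = {A, B, D, E} → lossless.

Decomposition 2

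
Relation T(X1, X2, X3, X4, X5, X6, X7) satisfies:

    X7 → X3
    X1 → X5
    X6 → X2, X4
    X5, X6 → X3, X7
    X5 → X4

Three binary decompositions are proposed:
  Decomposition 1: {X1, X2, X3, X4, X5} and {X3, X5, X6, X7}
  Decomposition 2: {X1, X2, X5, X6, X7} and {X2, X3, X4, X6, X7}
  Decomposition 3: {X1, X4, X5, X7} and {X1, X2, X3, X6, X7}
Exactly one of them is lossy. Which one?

Decomposition 1

Decomposition 1: common = {X3, X5}, closure = {X3, X4, X5} → lossy.
Decomposition 2: common = {X2, X6, X7}, closure = {X2, X3, X4, X6, X7} → lossless.
Decomposition 3: common = {X1, X7}, closure = {X1, X3, X4, X5, X7} → lossless.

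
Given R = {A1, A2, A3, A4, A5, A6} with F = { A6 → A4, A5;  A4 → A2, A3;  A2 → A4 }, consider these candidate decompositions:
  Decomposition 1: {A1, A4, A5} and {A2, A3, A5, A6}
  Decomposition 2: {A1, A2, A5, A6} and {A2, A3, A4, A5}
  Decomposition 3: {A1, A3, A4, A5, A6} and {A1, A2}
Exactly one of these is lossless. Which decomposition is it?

Decomposition 2

Decomposition 1: common = {A5}, closure = {A5} → lossy.
Decomposition 2: common = {A2, A5}, closure = {A2, A3, A4, A5} → lossless.
Decomposition 3: common = {A1}, closure = {A1} → lossy.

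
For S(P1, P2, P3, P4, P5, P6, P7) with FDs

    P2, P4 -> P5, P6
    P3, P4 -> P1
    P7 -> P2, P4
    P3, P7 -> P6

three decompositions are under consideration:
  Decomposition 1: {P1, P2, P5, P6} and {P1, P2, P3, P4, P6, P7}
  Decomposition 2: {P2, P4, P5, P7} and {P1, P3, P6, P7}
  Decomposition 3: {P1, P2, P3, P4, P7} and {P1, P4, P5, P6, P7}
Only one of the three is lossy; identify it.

Decomposition 1: common = {P1, P2, P6}, closure = {P1, P2, P6} → lossy.
Decomposition 2: common = {P7}, closure = {P2, P4, P5, P6, P7} → lossless.
Decomposition 3: common = {P1, P4, P7}, closure = {P1, P2, P4, P5, P6, P7} → lossless.

Decomposition 1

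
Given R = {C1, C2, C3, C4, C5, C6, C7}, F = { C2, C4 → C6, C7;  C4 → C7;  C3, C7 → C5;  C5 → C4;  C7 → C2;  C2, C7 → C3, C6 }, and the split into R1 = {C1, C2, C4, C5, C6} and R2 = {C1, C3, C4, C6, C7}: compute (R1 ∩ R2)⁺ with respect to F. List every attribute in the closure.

C1, C2, C3, C4, C5, C6, C7

R1 ∩ R2 = {C1, C4, C6}.
C4 → C7 applies, adding C7
C7 → C2 applies, adding C2
C2, C7 → C3, C6 applies, adding C3
C3, C7 → C5 applies, adding C5
Closure: {C1, C2, C3, C4, C5, C6, C7}.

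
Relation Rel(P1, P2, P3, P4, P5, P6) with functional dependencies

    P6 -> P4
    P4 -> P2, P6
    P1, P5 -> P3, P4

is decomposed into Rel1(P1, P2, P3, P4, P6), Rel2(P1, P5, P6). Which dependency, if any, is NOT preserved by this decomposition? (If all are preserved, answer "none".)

Check P1, P5 → P3, P4: no single fragment contains all of {P1, P3, P4, P5}, and the restricted closure of {P1, P5} across the fragments never reaches {P3, P4}.
P6 → P4 is preserved.
P4 → P2, P6 is preserved.

P1, P5 -> P3, P4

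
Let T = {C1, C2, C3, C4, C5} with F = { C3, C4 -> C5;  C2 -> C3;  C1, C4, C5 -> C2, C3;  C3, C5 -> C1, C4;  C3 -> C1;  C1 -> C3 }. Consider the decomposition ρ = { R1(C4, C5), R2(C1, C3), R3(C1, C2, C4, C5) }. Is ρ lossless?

Yes

Chase test. Columns are C1, C2, C3, C4, C5; row i has aⱼ where attribute j ∈ Ri, else bᵢⱼ.
Initial tableau (one row per fragment):
  row 1: b11 b12 b13 a4 a5
  row 2: a1 b22 a3 b24 b25
  row 3: a1 a2 b33 a4 a5
Rows 2 and 3 agree on C1; apply C1→C3 and equate their C3 entries.
Row 3 is now all distinguished symbols — the join is lossless.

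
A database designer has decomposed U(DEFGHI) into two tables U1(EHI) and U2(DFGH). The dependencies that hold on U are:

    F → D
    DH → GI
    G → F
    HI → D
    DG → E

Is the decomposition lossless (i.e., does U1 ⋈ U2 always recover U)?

No

Common attributes: U1 ∩ U2 = {H}.
No dependency enlarges {H}, so (H)⁺ = {H}.
The closure contains neither all of U1 = {EHI} nor all of U2 = {DFGH}, so the common attributes are not a superkey of either fragment. The join is lossy.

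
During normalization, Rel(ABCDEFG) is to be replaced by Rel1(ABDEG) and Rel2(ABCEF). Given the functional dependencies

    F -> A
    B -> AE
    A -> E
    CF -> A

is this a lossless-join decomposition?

Common attributes: Rel1 ∩ Rel2 = {ABE}.
No dependency enlarges {ABE}, so (ABE)⁺ = {ABE}.
The closure contains neither all of Rel1 = {ABDEG} nor all of Rel2 = {ABCEF}, so the common attributes are not a superkey of either fragment. The join is lossy.

No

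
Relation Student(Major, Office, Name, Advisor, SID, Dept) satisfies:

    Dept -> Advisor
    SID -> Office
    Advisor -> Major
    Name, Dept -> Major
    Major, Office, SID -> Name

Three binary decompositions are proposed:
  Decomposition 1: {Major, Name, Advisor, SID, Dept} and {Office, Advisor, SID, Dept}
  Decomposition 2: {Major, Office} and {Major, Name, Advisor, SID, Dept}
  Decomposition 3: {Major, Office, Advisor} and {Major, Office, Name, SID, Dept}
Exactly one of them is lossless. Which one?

Decomposition 1: common = {Advisor, SID, Dept}, closure = {Major, Office, Name, Advisor, SID, Dept} → lossless.
Decomposition 2: common = {Major}, closure = {Major} → lossy.
Decomposition 3: common = {Major, Office}, closure = {Major, Office} → lossy.

Decomposition 1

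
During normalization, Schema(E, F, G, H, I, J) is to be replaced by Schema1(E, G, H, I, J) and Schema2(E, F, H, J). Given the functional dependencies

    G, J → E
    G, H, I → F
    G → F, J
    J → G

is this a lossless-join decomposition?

Yes

Common attributes: Schema1 ∩ Schema2 = {E, H, J}.
Closure of {E, H, J}: J → G applies, adding G; G → F, J applies, adding F. So (E, H, J)⁺ = {E, F, G, H, J}.
This closure contains every attribute of Schema2, so Schema1 ∩ Schema2 → Schema2. The join is lossless.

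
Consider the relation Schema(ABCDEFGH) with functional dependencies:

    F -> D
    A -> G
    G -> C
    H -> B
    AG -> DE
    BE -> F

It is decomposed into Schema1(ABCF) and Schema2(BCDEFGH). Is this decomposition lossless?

No

Common attributes: Schema1 ∩ Schema2 = {BCF}.
Closure of {BCF}: F → D applies, adding D. So (BCF)⁺ = {BCDF}.
The closure contains neither all of Schema1 = {ABCF} nor all of Schema2 = {BCDEFGH}, so the common attributes are not a superkey of either fragment. The join is lossy.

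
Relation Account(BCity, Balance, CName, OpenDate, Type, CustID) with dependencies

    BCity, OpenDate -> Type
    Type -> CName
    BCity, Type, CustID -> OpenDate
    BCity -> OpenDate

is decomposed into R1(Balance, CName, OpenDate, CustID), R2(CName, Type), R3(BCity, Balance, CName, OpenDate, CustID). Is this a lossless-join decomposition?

Chase test. Columns are BCity, Balance, CName, OpenDate, Type, CustID; row i has aⱼ where attribute j ∈ Ri, else bᵢⱼ.
Initial tableau (one row per fragment):
  row 1: b11 a2 a3 a4 b15 a6
  row 2: b21 b22 a3 b24 a5 b26
  row 3: a1 a2 a3 a4 b35 a6
No row becomes fully distinguished — the join is lossy.

No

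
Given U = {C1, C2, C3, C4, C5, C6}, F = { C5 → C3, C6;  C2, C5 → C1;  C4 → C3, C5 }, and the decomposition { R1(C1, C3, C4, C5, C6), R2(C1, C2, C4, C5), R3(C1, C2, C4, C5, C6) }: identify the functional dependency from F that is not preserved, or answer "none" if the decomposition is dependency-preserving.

C5 → C3, C6 lies within R1.
C2, C5 → C1 lies within R2.
C4 → C3, C5 lies within R1.
Every dependency is enforceable on the fragments, so the decomposition is dependency-preserving.

none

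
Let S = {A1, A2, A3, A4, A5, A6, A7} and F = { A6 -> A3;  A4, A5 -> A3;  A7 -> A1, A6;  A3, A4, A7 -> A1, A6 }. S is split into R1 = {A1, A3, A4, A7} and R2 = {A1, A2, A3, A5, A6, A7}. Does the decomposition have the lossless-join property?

Common attributes: R1 ∩ R2 = {A1, A3, A7}.
Closure of {A1, A3, A7}: A7 → A1, A6 applies, adding A6. So (A1, A3, A7)⁺ = {A1, A3, A6, A7}.
The closure contains neither all of R1 = {A1, A3, A4, A7} nor all of R2 = {A1, A2, A3, A5, A6, A7}, so the common attributes are not a superkey of either fragment. The join is lossy.

No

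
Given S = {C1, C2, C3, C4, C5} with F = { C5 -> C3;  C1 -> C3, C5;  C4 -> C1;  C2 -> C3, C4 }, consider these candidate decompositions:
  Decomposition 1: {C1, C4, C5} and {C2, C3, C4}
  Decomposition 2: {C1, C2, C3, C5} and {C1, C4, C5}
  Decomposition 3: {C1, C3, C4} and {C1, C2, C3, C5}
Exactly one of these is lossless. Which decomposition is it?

Decomposition 1

Decomposition 1: common = {C4}, closure = {C1, C3, C4, C5} → lossless.
Decomposition 2: common = {C1, C5}, closure = {C1, C3, C5} → lossy.
Decomposition 3: common = {C1, C3}, closure = {C1, C3, C5} → lossy.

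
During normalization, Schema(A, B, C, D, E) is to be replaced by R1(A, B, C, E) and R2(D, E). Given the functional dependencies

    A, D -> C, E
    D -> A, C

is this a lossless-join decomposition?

No

Common attributes: R1 ∩ R2 = {E}.
No dependency enlarges {E}, so (E)⁺ = {E}.
The closure contains neither all of R1 = {A, B, C, E} nor all of R2 = {D, E}, so the common attributes are not a superkey of either fragment. The join is lossy.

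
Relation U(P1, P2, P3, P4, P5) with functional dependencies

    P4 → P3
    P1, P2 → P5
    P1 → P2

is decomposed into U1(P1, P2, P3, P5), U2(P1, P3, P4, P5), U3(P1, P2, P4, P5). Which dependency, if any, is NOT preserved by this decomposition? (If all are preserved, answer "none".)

none

P4 → P3 lies within U2.
P1, P2 → P5 lies within U1.
P1 → P2 lies within U1.
Every dependency is enforceable on the fragments, so the decomposition is dependency-preserving.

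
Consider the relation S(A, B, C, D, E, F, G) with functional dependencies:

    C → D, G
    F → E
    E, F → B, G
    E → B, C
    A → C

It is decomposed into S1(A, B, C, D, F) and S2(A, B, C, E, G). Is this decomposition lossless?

Common attributes: S1 ∩ S2 = {A, B, C}.
Closure of {A, B, C}: C → D, G applies, adding D, G. So (A, B, C)⁺ = {A, B, C, D, G}.
The closure contains neither all of S1 = {A, B, C, D, F} nor all of S2 = {A, B, C, E, G}, so the common attributes are not a superkey of either fragment. The join is lossy.

No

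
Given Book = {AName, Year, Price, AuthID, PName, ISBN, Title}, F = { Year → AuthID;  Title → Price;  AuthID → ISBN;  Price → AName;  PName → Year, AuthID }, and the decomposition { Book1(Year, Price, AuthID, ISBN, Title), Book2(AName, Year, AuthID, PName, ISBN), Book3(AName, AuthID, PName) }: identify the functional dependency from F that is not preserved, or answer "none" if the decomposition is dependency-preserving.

Check Price → AName: no single fragment contains all of {AName, Price}, and the restricted closure of {Price} across the fragments never reaches {AName}.
Year → AuthID is preserved.
Title → Price is preserved.
AuthID → ISBN is preserved.
PName → Year, AuthID is preserved.

Price → AName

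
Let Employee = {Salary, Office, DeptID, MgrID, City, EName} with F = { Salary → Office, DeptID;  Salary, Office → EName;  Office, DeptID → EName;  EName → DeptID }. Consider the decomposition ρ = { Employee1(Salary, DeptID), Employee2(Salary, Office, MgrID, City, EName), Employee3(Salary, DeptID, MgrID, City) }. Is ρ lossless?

Chase test. Columns are Salary, Office, DeptID, MgrID, City, EName; row i has aⱼ where attribute j ∈ Employeei, else bᵢⱼ.
Initial tableau (one row per fragment):
  row 1: a1 b12 a3 b14 b15 b16
  row 2: a1 a2 b23 a4 a5 a6
  row 3: a1 b32 a3 a4 a5 b36
Rows 1 and 2 agree on Salary; apply Salary→Office, DeptID and equate their Office, DeptID entries.
Rows 1 and 3 agree on Salary; apply Salary→Office, DeptID and equate their Office, DeptID entries.
Rows 1 and 2 agree on Salary, Office; apply Salary, Office→EName and equate their EName entries.
Rows 1 and 3 agree on Salary, Office; apply Salary, Office→EName and equate their EName entries.
Row 2 is now all distinguished symbols — the join is lossless.

Yes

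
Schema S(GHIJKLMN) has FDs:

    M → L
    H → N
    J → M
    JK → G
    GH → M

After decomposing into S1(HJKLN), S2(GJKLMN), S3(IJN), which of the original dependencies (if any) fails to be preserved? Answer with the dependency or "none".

Check GH → M: no single fragment contains all of {GHM}, and the restricted closure of {GH} across the fragments never reaches {M}.
M → L is preserved.
H → N is preserved.
J → M is preserved.
JK → G is preserved.

GH → M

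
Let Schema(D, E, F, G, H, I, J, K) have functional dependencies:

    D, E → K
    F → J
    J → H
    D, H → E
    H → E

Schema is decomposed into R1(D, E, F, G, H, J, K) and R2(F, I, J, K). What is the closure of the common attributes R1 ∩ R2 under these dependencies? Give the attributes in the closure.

E, F, H, J, K

R1 ∩ R2 = {F, J, K}.
J → H applies, adding H
H → E applies, adding E
Closure: {E, F, H, J, K}.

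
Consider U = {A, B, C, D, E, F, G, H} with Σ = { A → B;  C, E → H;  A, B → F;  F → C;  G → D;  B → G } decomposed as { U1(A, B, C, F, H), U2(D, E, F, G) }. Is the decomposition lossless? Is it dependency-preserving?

lossy and not dependency-preserving

Lossless test: (F)⁺ = {C, F}, which is a superkey of neither fragment — lossy.
Dependency preservation: the restricted closure of {C, E} across the fragments never reaches {H}, so C, E → H cannot be enforced without a join — not preserved.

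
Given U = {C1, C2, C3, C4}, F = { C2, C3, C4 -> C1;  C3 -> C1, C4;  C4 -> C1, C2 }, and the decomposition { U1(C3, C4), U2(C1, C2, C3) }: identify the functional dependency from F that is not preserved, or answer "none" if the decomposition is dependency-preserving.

Check C4 → C1, C2: no single fragment contains all of {C1, C2, C4}, and the restricted closure of {C4} across the fragments never reaches {C1, C2}.
C2, C3, C4 → C1 is preserved.
C3 → C1, C4 is preserved.

C4 -> C1, C2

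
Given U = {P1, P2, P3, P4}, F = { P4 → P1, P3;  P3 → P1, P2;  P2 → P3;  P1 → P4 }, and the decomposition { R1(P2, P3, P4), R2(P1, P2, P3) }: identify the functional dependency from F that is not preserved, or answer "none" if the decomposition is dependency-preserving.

P4 → P1, P3: restricted closure across fragments reaches P1, P3.
P3 → P1, P2 lies within R2.
P2 → P3 lies within R1.
P1 → P4: restricted closure across fragments reaches P4.
Every dependency is enforceable on the fragments, so the decomposition is dependency-preserving.

none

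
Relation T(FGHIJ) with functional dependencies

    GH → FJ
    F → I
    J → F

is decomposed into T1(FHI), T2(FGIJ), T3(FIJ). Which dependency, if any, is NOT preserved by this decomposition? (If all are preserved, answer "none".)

Check GH → FJ: no single fragment contains all of {FGHJ}, and the restricted closure of {GH} across the fragments never reaches {FJ}.
F → I is preserved.
J → F is preserved.

GH → FJ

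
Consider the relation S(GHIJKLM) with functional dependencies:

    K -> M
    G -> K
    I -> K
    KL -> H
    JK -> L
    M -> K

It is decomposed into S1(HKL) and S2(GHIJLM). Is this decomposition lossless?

No

Common attributes: S1 ∩ S2 = {HL}.
No dependency enlarges {HL}, so (HL)⁺ = {HL}.
The closure contains neither all of S1 = {HKL} nor all of S2 = {GHIJLM}, so the common attributes are not a superkey of either fragment. The join is lossy.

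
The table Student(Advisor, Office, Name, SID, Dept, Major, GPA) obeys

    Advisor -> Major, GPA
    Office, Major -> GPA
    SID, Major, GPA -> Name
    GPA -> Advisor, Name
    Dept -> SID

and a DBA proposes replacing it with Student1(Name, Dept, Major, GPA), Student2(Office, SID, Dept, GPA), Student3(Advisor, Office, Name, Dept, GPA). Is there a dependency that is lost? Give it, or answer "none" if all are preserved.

Office, Major -> GPA

Check Office, Major → GPA: no single fragment contains all of {Office, Major, GPA}, and the restricted closure of {Office, Major} across the fragments never reaches {GPA}.
Advisor → Major, GPA is preserved.
SID, Major, GPA → Name is preserved.
GPA → Advisor, Name is preserved.
Dept → SID is preserved.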